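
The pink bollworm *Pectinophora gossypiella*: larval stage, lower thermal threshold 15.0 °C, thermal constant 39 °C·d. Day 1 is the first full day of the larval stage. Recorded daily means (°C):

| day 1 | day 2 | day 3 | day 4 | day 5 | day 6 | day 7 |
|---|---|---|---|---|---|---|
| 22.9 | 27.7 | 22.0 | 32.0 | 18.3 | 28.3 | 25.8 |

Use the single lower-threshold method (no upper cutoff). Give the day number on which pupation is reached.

day 4

Daily DD above 15.0 °C: 7.9, 12.7, 7.0, 17.0, 3.3, 13.3, 10.8.
Cumulative: 7.9, 20.6, 27.6, 44.6, 47.9, 61.2, 72.0.
The total first reaches 39 DD on day 4.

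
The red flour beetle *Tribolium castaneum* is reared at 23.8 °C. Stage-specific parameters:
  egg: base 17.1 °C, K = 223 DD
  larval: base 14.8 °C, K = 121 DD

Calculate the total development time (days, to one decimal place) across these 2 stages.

egg: 223 / (23.8 − 17.1) = 223 / 6.7 = 33.284 d.
larval: 121 / (23.8 − 14.8) = 121 / 9.0 = 13.444 d.
Sum = 46.728 ≈ 46.7 days.

46.7 days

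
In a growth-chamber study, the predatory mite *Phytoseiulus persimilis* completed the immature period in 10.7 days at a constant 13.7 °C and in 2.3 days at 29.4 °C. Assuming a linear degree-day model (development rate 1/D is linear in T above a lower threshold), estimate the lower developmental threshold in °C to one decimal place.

9.4 °C

Equal thermal constants: D₁(T₁ − T_b) = D₂(T₂ − T_b).
10.7·(13.7 − T_b) = 2.3·(29.4 − T_b)
T_b = (10.7·13.7 − 2.3·29.4) / (10.7 − 2.3) = 78.97 / 8.4 = 9.401 °C ≈ 9.4 °C.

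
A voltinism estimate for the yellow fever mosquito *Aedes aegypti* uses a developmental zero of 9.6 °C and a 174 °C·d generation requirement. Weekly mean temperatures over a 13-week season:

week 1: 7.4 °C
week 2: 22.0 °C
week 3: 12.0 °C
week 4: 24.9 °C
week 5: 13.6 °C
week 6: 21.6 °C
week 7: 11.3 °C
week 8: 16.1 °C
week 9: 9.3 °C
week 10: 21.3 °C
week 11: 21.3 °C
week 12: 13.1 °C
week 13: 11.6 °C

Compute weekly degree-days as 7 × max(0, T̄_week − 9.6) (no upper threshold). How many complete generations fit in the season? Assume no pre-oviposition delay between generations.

3 generations

Weekly DD (7 × max(0, T̄ − 9.6)): 0.0, 86.8, 16.8, 107.1, 28.0, 84.0, 11.9, 45.5, 0.0, 81.9, 81.9, 24.5, 14.0.
Season total = 582.4 DD.
Complete generations = ⌊582.4 / 174⌋ = 3.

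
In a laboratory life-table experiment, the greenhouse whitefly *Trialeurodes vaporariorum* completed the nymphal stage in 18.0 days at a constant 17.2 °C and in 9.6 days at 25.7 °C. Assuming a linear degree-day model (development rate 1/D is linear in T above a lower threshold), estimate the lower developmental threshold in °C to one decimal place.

Equal thermal constants: D₁(T₁ − T_b) = D₂(T₂ − T_b).
18.0·(17.2 − T_b) = 9.6·(25.7 − T_b)
T_b = (18.0·17.2 − 9.6·25.7) / (18.0 − 9.6) = 62.88 / 8.4 = 7.486 °C ≈ 7.5 °C.

7.5 °C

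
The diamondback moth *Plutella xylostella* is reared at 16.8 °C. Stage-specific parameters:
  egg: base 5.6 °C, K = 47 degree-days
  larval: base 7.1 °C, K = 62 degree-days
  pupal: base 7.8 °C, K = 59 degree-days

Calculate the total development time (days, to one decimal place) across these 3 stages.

egg: 47 / (16.8 − 5.6) = 47 / 11.2 = 4.196 d.
larval: 62 / (16.8 − 7.1) = 62 / 9.7 = 6.392 d.
pupal: 59 / (16.8 − 7.8) = 59 / 9.0 = 6.556 d.
Sum = 17.144 ≈ 17.1 days.

17.1 days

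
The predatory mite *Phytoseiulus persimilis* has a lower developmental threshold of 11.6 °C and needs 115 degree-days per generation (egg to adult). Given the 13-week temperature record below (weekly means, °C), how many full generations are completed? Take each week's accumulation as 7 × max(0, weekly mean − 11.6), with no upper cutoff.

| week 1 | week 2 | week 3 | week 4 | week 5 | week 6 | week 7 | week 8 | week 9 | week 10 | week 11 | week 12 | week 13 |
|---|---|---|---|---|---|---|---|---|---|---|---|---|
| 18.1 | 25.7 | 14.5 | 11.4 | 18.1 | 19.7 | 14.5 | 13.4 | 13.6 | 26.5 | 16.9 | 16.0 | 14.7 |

Weekly DD (7 × max(0, T̄ − 11.6)): 45.5, 98.7, 20.3, 0.0, 45.5, 56.7, 20.3, 12.6, 14.0, 104.3, 37.1, 30.8, 21.7.
Season total = 507.5 DD.
Complete generations = ⌊507.5 / 115⌋ = 4.

4 generations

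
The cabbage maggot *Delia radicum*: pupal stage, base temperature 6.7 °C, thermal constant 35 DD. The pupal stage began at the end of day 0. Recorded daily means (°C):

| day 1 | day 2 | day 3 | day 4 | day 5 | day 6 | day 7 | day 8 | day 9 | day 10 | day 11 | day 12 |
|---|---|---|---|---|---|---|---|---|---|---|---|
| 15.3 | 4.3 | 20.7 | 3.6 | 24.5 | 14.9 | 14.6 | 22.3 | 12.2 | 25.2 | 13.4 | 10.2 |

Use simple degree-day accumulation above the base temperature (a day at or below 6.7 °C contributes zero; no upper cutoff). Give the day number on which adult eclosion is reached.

day 5

Daily DD above 6.7 °C: 8.6, 0.0, 14.0, 0.0, 17.8, 8.2, 7.9, 15.6, 5.5, 18.5, 6.7, 3.5.
Cumulative: 8.6, 8.6, 22.6, 22.6, 40.4, 48.6, 56.5, 72.1, 77.6, 96.1, 102.8, 106.3.
The total first reaches 35 DD on day 5.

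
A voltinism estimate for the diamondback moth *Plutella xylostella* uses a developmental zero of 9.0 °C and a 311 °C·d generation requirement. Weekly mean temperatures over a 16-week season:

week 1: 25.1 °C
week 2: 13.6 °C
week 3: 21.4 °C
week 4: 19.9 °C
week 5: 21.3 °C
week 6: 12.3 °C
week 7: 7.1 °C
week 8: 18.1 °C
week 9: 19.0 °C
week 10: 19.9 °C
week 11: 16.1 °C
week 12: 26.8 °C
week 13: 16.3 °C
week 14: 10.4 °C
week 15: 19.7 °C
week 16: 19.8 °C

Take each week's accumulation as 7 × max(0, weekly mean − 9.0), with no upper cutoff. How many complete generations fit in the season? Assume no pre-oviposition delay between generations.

Weekly DD (7 × max(0, T̄ − 9.0)): 112.7, 32.2, 86.8, 76.3, 86.1, 23.1, 0.0, 63.7, 70.0, 76.3, 49.7, 124.6, 51.1, 9.8, 74.9, 75.6.
Season total = 1012.9 DD.
Complete generations = ⌊1012.9 / 311⌋ = 3.

3 generations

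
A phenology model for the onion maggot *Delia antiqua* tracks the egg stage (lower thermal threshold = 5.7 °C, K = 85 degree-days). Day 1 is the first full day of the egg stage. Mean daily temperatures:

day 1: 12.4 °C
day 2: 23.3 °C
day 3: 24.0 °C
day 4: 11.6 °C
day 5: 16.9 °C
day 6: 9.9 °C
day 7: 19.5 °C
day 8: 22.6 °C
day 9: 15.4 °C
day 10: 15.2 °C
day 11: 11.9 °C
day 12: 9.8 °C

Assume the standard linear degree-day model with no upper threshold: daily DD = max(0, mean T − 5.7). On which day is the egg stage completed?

Daily DD above 5.7 °C: 6.7, 17.6, 18.3, 5.9, 11.2, 4.2, 13.8, 16.9, 9.7, 9.5, 6.2, 4.1.
Cumulative: 6.7, 24.3, 42.6, 48.5, 59.7, 63.9, 77.7, 94.6, 104.3, 113.8, 120.0, 124.1.
The total first reaches 85 DD on day 8.

day 8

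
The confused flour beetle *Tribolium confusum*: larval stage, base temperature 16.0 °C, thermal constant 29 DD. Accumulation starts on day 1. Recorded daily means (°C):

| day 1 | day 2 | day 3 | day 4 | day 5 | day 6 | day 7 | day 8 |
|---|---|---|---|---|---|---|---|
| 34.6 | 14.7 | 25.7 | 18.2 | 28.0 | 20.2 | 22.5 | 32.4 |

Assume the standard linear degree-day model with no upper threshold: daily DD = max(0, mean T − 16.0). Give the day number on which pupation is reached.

day 4

Daily DD above 16.0 °C: 18.6, 0.0, 9.7, 2.2, 12.0, 4.2, 6.5, 16.4.
Cumulative: 18.6, 18.6, 28.3, 30.5, 42.5, 46.7, 53.2, 69.6.
The total first reaches 29 DD on day 4.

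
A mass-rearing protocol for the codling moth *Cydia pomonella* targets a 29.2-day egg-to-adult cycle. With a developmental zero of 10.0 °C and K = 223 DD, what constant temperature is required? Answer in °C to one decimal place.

17.6 °C

Required daily accumulation = 223 / 29.2 = 7.637 DD/day.
T = T_base + 7.637 = 10.0 + 7.637 = 17.637 ≈ 17.6 °C.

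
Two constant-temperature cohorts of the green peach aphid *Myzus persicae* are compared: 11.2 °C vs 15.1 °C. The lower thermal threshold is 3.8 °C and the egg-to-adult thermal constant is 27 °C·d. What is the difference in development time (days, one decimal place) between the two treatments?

1.3 days

At 11.2 °C: 27 / (11.2 − 3.8) = 27 / 7.4 = 3.649 d.
At 15.1 °C: 27 / (15.1 − 3.8) = 27 / 11.3 = 2.389 d.
Difference = |3.649 − 2.389| = 1.259 ≈ 1.3 days.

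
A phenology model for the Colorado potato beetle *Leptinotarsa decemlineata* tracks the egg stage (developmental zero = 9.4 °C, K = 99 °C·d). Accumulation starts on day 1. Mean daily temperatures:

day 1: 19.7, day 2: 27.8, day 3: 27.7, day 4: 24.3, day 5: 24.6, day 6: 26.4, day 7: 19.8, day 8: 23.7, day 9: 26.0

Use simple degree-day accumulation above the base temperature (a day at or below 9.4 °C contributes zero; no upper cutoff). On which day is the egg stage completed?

day 7

Daily DD above 9.4 °C: 10.3, 18.4, 18.3, 14.9, 15.2, 17.0, 10.4, 14.3, 16.6.
Cumulative: 10.3, 28.7, 47.0, 61.9, 77.1, 94.1, 104.5, 118.8, 135.4.
The total first reaches 99 DD on day 7.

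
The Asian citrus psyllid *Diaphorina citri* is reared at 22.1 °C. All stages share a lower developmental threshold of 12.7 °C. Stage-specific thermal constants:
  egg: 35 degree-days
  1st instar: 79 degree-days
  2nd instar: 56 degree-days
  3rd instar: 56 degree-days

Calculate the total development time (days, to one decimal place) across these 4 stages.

24.0 days

Daily accumulation at 22.1 °C = 22.1 − 12.7 = 9.4 DD/day.
Total K = 35 + 79 + 56 + 56 = 226 DD.
Total duration = 226 / 9.4 = 24.043 ≈ 24.0 days.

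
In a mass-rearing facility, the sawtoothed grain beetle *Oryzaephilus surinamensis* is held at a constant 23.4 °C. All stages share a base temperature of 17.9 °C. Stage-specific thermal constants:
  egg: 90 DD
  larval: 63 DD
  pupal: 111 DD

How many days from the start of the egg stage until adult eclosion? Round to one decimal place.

Daily accumulation at 23.4 °C = 23.4 − 17.9 = 5.5 DD/day.
Total K = 90 + 63 + 111 = 264 DD.
Total duration = 264 / 5.5 = 48.000 ≈ 48.0 days.

48.0 days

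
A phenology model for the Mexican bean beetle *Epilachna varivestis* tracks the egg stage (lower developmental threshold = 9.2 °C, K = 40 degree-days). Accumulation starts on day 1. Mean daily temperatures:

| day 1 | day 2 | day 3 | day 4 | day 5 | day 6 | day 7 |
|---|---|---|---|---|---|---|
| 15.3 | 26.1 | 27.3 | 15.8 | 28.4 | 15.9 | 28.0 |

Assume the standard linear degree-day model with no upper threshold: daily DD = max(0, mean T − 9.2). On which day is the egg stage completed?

Daily DD above 9.2 °C: 6.1, 16.9, 18.1, 6.6, 19.2, 6.7, 18.8.
Cumulative: 6.1, 23.0, 41.1, 47.7, 66.9, 73.6, 92.4.
The total first reaches 40 DD on day 3.

day 3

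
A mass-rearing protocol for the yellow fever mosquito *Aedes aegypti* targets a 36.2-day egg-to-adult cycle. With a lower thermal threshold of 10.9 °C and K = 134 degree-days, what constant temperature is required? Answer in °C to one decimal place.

Required daily accumulation = 134 / 36.2 = 3.702 DD/day.
T = T_base + 3.702 = 10.9 + 3.702 = 14.602 ≈ 14.6 °C.

14.6 °C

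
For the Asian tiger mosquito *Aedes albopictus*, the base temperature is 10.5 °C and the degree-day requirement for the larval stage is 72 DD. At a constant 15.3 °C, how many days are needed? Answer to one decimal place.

Daily accumulation = 15.3 − 10.5 = 4.8 DD/day.
Duration = 72 / 4.8 = 15.000 ≈ 15.0 days.

15.0 days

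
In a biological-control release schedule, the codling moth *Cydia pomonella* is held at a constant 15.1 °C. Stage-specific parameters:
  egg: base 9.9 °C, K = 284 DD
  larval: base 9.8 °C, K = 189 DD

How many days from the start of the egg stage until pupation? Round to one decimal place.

90.3 days

egg: 284 / (15.1 − 9.9) = 284 / 5.2 = 54.615 d.
larval: 189 / (15.1 − 9.8) = 189 / 5.3 = 35.660 d.
Sum = 90.276 ≈ 90.3 days.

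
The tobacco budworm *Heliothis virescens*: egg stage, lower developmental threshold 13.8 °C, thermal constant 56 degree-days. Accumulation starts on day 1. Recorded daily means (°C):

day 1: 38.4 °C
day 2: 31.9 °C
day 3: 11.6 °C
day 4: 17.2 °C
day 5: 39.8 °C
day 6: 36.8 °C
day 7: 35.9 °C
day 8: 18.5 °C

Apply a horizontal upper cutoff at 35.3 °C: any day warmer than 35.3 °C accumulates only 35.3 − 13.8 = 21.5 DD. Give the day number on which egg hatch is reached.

Daily DD above 13.8 °C (capped at 21.5): 21.5, 18.1, 0.0, 3.4, 21.5, 21.5, 21.5, 4.7.
Cumulative: 21.5, 39.6, 39.6, 43.0, 64.5, 86.0, 107.5, 112.2.
The total first reaches 56 DD on day 5.

day 5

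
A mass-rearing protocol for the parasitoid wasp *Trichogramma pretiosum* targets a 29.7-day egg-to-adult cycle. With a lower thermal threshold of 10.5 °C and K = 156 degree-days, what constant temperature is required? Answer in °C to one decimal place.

Required daily accumulation = 156 / 29.7 = 5.253 DD/day.
T = T_base + 5.253 = 10.5 + 5.253 = 15.753 ≈ 15.8 °C.

15.8 °C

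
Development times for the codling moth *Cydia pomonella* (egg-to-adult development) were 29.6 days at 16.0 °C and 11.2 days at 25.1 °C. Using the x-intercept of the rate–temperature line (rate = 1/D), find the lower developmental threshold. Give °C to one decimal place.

10.5 °C

Equal thermal constants: D₁(T₁ − T_b) = D₂(T₂ − T_b).
29.6·(16.0 − T_b) = 11.2·(25.1 − T_b)
T_b = (29.6·16.0 − 11.2·25.1) / (29.6 − 11.2) = 192.48 / 18.4 = 10.461 °C ≈ 10.5 °C.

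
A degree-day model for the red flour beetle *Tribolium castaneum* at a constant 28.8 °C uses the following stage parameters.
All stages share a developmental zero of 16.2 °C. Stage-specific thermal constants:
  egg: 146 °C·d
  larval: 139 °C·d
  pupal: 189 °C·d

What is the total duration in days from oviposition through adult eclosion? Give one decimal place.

Daily accumulation at 28.8 °C = 28.8 − 16.2 = 12.6 DD/day.
Total K = 146 + 139 + 189 = 474 DD.
Total duration = 474 / 12.6 = 37.619 ≈ 37.6 days.

37.6 days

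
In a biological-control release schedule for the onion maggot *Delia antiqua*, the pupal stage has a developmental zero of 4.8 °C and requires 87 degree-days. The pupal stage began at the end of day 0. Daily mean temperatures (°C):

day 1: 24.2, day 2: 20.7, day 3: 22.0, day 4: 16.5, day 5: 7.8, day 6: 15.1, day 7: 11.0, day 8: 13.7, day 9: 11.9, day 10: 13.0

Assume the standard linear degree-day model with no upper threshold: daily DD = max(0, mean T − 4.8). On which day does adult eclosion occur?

Daily DD above 4.8 °C: 19.4, 15.9, 17.2, 11.7, 3.0, 10.3, 6.2, 8.9, 7.1, 8.2.
Cumulative: 19.4, 35.3, 52.5, 64.2, 67.2, 77.5, 83.7, 92.6, 99.7, 107.9.
The total first reaches 87 DD on day 8.

day 8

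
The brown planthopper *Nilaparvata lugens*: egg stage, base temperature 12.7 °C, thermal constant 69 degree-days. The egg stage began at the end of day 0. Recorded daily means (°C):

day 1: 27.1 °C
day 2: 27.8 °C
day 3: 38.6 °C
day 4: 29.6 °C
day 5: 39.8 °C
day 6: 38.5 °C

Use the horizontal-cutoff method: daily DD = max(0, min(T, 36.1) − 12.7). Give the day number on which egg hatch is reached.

day 4

Daily DD above 12.7 °C (capped at 23.4): 14.4, 15.1, 23.4, 16.9, 23.4, 23.4.
Cumulative: 14.4, 29.5, 52.9, 69.8, 93.2, 116.6.
The total first reaches 69 DD on day 4.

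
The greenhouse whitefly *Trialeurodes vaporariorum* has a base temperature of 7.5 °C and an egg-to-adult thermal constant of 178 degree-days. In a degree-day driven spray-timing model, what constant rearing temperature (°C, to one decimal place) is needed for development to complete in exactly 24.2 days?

14.9 °C

Required daily accumulation = 178 / 24.2 = 7.355 DD/day.
T = T_base + 7.355 = 7.5 + 7.355 = 14.855 ≈ 14.9 °C.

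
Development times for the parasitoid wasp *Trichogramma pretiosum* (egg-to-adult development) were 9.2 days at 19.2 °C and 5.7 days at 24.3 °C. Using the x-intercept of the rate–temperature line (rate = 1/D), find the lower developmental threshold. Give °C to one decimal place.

Equal thermal constants: D₁(T₁ − T_b) = D₂(T₂ − T_b).
9.2·(19.2 − T_b) = 5.7·(24.3 − T_b)
T_b = (9.2·19.2 − 5.7·24.3) / (9.2 − 5.7) = 38.13 / 3.5 = 10.894 °C ≈ 10.9 °C.

10.9 °C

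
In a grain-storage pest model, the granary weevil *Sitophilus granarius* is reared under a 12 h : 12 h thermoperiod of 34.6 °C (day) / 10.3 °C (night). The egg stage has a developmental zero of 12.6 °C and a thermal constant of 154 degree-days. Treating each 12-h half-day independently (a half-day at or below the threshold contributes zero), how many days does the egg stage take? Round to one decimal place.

Day half: max(0, 34.6 − 12.6) × 0.5 = 22.0 × 0.5 = 11.00 DD.
Night half: max(0, 10.3 − 12.6) × 0.5 = 0.0 × 0.5 = 0.00 DD.
Per 24 h: 11.00 DD/day.
Duration = 154 / 11.00 = 14.000 ≈ 14.0 days.

14.0 days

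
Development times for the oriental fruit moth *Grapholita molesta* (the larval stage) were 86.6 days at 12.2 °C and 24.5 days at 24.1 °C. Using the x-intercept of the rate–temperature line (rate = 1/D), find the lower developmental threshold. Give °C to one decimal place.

7.5 °C

Linear rate model ⇒ the product D·(T − T_b) is constant across temperatures.
86.6·(12.2 − T_b) = 24.5·(24.1 − T_b)
T_b = (86.6·12.2 − 24.5·24.1) / (86.6 − 24.5) = 466.07 / 62.1 = 7.505 °C ≈ 7.5 °C.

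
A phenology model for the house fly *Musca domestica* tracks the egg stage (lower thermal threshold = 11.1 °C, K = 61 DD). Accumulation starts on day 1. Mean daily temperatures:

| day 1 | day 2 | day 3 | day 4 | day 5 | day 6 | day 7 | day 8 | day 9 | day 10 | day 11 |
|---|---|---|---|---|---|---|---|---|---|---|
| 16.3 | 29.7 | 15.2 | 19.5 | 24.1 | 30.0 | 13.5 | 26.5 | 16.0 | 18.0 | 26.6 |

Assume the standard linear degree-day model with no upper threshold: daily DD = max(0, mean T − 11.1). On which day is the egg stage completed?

Daily DD above 11.1 °C: 5.2, 18.6, 4.1, 8.4, 13.0, 18.9, 2.4, 15.4, 4.9, 6.9, 15.5.
Cumulative: 5.2, 23.8, 27.9, 36.3, 49.3, 68.2, 70.6, 86.0, 90.9, 97.8, 113.3.
The total first reaches 61 DD on day 6.

day 6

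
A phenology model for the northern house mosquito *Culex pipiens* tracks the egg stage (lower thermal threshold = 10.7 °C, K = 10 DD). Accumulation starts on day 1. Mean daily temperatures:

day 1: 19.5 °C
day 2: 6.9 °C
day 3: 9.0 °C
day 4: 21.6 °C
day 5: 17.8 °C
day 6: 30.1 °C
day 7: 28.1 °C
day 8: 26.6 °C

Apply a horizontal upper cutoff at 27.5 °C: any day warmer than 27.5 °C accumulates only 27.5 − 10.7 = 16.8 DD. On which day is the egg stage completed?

day 4

Daily DD above 10.7 °C (capped at 16.8): 8.8, 0.0, 0.0, 10.9, 7.1, 16.8, 16.8, 15.9.
Cumulative: 8.8, 8.8, 8.8, 19.7, 26.8, 43.6, 60.4, 76.3.
The total first reaches 10 DD on day 4.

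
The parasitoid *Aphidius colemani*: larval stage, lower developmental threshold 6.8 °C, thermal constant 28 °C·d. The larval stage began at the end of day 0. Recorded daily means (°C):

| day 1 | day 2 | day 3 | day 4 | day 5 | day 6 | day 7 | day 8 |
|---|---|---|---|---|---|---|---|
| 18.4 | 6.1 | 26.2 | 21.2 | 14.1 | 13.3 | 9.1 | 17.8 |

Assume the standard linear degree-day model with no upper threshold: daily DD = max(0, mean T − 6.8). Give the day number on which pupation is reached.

day 3

Daily DD above 6.8 °C: 11.6, 0.0, 19.4, 14.4, 7.3, 6.5, 2.3, 11.0.
Cumulative: 11.6, 11.6, 31.0, 45.4, 52.7, 59.2, 61.5, 72.5.
The total first reaches 28 DD on day 3.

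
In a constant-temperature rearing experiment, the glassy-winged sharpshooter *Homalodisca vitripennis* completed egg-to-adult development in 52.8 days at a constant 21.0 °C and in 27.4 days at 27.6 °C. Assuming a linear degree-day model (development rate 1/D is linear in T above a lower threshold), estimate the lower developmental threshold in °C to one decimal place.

Linear rate model ⇒ the product D·(T − T_b) is constant across temperatures.
52.8·(21.0 − T_b) = 27.4·(27.6 − T_b)
T_b = (52.8·21.0 − 27.4·27.6) / (52.8 − 27.4) = 352.56 / 25.4 = 13.880 °C ≈ 13.9 °C.

13.9 °C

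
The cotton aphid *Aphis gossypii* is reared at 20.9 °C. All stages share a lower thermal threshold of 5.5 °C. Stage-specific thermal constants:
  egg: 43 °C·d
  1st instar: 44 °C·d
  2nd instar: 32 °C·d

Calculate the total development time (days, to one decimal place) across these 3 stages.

Daily accumulation at 20.9 °C = 20.9 − 5.5 = 15.4 DD/day.
Total K = 43 + 44 + 32 = 119 DD.
Total duration = 119 / 15.4 = 7.727 ≈ 7.7 days.

7.7 days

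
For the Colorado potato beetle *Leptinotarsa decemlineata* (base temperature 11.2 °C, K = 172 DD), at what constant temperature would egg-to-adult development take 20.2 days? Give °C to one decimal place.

19.7 °C

Required daily accumulation = 172 / 20.2 = 8.515 DD/day.
T = T_base + 8.515 = 11.2 + 8.515 = 19.715 ≈ 19.7 °C.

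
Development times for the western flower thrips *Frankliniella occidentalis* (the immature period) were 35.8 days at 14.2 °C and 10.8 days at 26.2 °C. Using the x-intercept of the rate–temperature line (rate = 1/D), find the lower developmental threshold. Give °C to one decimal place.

9.0 °C

Linear rate model ⇒ the product D·(T − T_b) is constant across temperatures.
35.8·(14.2 − T_b) = 10.8·(26.2 − T_b)
T_b = (35.8·14.2 − 10.8·26.2) / (35.8 − 10.8) = 225.40 / 25.0 = 9.016 °C ≈ 9.0 °C.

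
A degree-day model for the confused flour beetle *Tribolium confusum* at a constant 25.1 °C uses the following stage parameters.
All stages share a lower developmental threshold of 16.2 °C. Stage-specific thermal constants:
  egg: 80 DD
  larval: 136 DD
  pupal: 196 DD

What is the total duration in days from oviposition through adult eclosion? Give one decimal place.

Daily accumulation at 25.1 °C = 25.1 − 16.2 = 8.9 DD/day.
Total K = 80 + 136 + 196 = 412 DD.
Total duration = 412 / 8.9 = 46.292 ≈ 46.3 days.

46.3 days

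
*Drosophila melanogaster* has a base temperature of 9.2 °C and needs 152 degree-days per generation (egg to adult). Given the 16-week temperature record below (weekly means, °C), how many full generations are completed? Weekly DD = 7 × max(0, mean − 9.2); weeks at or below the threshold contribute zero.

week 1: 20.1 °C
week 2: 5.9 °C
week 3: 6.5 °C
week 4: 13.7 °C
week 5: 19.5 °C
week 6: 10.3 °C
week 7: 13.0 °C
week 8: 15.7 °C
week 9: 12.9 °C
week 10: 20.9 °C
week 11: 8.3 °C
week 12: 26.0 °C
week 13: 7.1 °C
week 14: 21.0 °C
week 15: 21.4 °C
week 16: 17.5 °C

Weekly DD (7 × max(0, T̄ − 9.2)): 76.3, 0.0, 0.0, 31.5, 72.1, 7.7, 26.6, 45.5, 25.9, 81.9, 0.0, 117.6, 0.0, 82.6, 85.4, 58.1.
Season total = 711.2 DD.
Complete generations = ⌊711.2 / 152⌋ = 4.

4 generations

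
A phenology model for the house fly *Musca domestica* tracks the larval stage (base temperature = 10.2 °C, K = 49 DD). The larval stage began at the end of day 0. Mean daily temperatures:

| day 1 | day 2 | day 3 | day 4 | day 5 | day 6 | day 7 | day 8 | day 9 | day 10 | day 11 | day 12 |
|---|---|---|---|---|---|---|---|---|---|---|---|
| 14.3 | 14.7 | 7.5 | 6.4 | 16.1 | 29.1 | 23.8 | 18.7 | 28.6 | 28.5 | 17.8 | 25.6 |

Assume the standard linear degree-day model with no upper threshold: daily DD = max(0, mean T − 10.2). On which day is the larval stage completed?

Daily DD above 10.2 °C: 4.1, 4.5, 0.0, 0.0, 5.9, 18.9, 13.6, 8.5, 18.4, 18.3, 7.6, 15.4.
Cumulative: 4.1, 8.6, 8.6, 8.6, 14.5, 33.4, 47.0, 55.5, 73.9, 92.2, 99.8, 115.2.
The total first reaches 49 DD on day 8.

day 8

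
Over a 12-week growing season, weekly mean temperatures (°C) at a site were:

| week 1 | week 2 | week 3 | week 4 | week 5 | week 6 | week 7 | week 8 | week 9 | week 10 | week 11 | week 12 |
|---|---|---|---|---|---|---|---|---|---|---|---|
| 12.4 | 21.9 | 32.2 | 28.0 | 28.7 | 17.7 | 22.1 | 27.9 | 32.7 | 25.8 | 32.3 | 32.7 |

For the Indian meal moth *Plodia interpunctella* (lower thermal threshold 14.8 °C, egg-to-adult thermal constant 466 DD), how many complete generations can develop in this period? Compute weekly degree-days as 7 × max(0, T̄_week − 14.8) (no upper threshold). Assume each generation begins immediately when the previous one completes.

2 generations

Weekly DD (7 × max(0, T̄ − 14.8)): 0.0, 49.7, 121.8, 92.4, 97.3, 20.3, 51.1, 91.7, 125.3, 77.0, 122.5, 125.3.
Season total = 974.4 DD.
Complete generations = ⌊974.4 / 466⌋ = 2.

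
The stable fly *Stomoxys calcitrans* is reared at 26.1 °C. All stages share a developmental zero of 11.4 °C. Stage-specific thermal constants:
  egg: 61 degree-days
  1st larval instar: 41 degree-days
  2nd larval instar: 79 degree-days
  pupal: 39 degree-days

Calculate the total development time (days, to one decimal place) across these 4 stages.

Daily accumulation at 26.1 °C = 26.1 − 11.4 = 14.7 DD/day.
Total K = 61 + 41 + 79 + 39 = 220 DD.
Total duration = 220 / 14.7 = 14.966 ≈ 15.0 days.

15.0 days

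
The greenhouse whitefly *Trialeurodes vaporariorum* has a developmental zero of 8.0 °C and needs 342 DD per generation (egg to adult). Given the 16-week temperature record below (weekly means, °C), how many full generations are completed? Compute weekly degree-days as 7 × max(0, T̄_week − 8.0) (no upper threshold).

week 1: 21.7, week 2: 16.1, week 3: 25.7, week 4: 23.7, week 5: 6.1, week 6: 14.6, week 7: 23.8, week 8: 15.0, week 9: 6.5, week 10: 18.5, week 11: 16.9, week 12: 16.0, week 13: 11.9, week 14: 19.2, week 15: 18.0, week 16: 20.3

3 generations

Weekly DD (7 × max(0, T̄ − 8.0)): 95.9, 56.7, 123.9, 109.9, 0.0, 46.2, 110.6, 49.0, 0.0, 73.5, 62.3, 56.0, 27.3, 78.4, 70.0, 86.1.
Season total = 1045.8 DD.
Complete generations = ⌊1045.8 / 342⌋ = 3.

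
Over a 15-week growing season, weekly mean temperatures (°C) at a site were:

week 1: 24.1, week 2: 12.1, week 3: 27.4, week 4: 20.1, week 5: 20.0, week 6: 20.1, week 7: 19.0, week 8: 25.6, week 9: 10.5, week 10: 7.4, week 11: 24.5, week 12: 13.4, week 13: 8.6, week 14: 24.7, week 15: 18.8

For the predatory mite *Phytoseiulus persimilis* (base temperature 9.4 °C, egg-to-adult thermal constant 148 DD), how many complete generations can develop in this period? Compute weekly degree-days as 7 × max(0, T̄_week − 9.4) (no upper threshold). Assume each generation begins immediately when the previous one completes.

Weekly DD (7 × max(0, T̄ − 9.4)): 102.9, 18.9, 126.0, 74.9, 74.2, 74.9, 67.2, 113.4, 7.7, 0.0, 105.7, 28.0, 0.0, 107.1, 65.8.
Season total = 966.7 DD.
Complete generations = ⌊966.7 / 148⌋ = 6.

6 generations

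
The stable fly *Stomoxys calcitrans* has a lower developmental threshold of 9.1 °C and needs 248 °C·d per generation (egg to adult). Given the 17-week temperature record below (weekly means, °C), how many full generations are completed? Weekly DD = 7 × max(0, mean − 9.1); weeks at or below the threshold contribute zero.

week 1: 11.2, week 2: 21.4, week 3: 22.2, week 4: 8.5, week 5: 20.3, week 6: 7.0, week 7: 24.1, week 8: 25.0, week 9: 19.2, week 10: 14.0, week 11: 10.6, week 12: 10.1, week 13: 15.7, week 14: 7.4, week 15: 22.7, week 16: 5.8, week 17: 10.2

3 generations

Weekly DD (7 × max(0, T̄ − 9.1)): 14.7, 86.1, 91.7, 0.0, 78.4, 0.0, 105.0, 111.3, 70.7, 34.3, 10.5, 7.0, 46.2, 0.0, 95.2, 0.0, 7.7.
Season total = 758.8 DD.
Complete generations = ⌊758.8 / 248⌋ = 3.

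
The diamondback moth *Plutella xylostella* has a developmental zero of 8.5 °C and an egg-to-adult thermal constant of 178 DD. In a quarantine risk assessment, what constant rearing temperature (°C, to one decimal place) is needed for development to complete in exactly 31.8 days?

14.1 °C

Required daily accumulation = 178 / 31.8 = 5.597 DD/day.
T = T_base + 5.597 = 8.5 + 5.597 = 14.097 ≈ 14.1 °C.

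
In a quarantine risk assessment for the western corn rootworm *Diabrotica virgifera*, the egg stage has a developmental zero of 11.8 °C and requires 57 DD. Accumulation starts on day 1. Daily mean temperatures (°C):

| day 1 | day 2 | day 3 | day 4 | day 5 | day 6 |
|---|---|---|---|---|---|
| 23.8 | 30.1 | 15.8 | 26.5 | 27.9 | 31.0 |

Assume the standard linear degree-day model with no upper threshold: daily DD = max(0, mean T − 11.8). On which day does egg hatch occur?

day 5

Daily DD above 11.8 °C: 12.0, 18.3, 4.0, 14.7, 16.1, 19.2.
Cumulative: 12.0, 30.3, 34.3, 49.0, 65.1, 84.3.
The total first reaches 57 DD on day 5.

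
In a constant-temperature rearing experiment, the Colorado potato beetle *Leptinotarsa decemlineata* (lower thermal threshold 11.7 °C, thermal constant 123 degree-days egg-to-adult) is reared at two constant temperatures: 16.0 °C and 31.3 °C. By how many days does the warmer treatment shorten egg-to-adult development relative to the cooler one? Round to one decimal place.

22.3 days

At 16.0 °C: 123 / (16.0 − 11.7) = 123 / 4.3 = 28.605 d.
At 31.3 °C: 123 / (31.3 − 11.7) = 123 / 19.6 = 6.276 d.
Difference = |28.605 − 6.276| = 22.329 ≈ 22.3 days.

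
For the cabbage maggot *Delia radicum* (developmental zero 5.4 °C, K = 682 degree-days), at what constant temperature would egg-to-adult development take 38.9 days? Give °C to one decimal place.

Required daily accumulation = 682 / 38.9 = 17.532 DD/day.
T = T_base + 17.532 = 5.4 + 17.532 = 22.932 ≈ 22.9 °C.

22.9 °C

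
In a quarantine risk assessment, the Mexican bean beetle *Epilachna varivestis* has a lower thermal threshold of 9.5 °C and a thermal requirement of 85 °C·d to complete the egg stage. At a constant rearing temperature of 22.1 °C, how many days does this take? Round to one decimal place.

Daily accumulation = 22.1 − 9.5 = 12.6 DD/day.
Duration = 85 / 12.6 = 6.746 ≈ 6.7 days.

6.7 days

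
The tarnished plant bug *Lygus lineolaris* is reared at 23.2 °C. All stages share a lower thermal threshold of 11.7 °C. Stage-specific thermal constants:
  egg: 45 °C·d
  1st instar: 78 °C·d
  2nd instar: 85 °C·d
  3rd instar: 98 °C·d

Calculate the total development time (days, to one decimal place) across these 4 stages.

26.6 days

Daily accumulation at 23.2 °C = 23.2 − 11.7 = 11.5 DD/day.
Total K = 45 + 78 + 85 + 98 = 306 DD.
Total duration = 306 / 11.5 = 26.609 ≈ 26.6 days.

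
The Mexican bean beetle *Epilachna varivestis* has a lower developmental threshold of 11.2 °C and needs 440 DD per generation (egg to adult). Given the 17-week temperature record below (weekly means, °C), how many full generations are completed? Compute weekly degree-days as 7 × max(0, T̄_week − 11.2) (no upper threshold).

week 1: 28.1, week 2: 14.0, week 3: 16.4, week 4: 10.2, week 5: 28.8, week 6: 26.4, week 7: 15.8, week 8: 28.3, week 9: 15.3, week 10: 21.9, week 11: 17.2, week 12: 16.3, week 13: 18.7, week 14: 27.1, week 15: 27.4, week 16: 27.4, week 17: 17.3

Weekly DD (7 × max(0, T̄ − 11.2)): 118.3, 19.6, 36.4, 0.0, 123.2, 106.4, 32.2, 119.7, 28.7, 74.9, 42.0, 35.7, 52.5, 111.3, 113.4, 113.4, 42.7.
Season total = 1170.4 DD.
Complete generations = ⌊1170.4 / 440⌋ = 2.

2 generations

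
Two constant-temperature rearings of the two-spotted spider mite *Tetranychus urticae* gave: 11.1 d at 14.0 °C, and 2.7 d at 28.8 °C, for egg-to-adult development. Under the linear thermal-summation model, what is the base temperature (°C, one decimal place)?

9.2 °C

Equal thermal constants: D₁(T₁ − T_b) = D₂(T₂ − T_b).
11.1·(14.0 − T_b) = 2.7·(28.8 − T_b)
T_b = (11.1·14.0 − 2.7·28.8) / (11.1 − 2.7) = 77.64 / 8.4 = 9.243 °C ≈ 9.2 °C.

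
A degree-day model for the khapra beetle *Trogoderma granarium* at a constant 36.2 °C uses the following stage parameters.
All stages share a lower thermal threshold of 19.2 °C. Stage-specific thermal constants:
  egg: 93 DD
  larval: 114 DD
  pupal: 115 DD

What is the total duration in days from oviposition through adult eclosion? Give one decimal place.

18.9 days

Daily accumulation at 36.2 °C = 36.2 − 19.2 = 17.0 DD/day.
Total K = 93 + 114 + 115 = 322 DD.
Total duration = 322 / 17.0 = 18.941 ≈ 18.9 days.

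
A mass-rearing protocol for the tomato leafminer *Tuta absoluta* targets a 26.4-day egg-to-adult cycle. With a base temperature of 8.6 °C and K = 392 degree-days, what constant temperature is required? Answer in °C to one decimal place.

23.4 °C

Required daily accumulation = 392 / 26.4 = 14.848 DD/day.
T = T_base + 14.848 = 8.6 + 14.848 = 23.448 ≈ 23.4 °C.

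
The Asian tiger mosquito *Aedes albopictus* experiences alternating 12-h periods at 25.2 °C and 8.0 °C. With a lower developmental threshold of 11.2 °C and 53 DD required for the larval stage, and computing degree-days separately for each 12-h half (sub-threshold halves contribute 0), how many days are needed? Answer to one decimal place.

7.6 days

Day half: max(0, 25.2 − 11.2) × 0.5 = 14.0 × 0.5 = 7.00 DD.
Night half: max(0, 8.0 − 11.2) × 0.5 = 0.0 × 0.5 = 0.00 DD.
Per 24 h: 7.00 DD/day.
Duration = 53 / 7.00 = 7.571 ≈ 7.6 days.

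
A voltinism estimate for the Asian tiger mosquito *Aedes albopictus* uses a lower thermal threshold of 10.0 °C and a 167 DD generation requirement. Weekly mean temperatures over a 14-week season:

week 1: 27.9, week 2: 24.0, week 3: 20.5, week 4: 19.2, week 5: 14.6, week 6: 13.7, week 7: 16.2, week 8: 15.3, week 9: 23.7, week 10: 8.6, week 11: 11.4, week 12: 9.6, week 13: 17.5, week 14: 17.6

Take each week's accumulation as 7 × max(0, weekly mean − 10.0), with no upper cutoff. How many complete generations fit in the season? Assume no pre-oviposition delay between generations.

Weekly DD (7 × max(0, T̄ − 10.0)): 125.3, 98.0, 73.5, 64.4, 32.2, 25.9, 43.4, 37.1, 95.9, 0.0, 9.8, 0.0, 52.5, 53.2.
Season total = 711.2 DD.
Complete generations = ⌊711.2 / 167⌋ = 4.

4 generations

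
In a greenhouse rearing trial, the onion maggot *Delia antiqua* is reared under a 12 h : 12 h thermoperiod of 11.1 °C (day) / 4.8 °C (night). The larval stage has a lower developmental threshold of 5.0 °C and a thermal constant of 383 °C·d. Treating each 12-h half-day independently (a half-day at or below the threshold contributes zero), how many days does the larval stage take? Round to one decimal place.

Day half: max(0, 11.1 − 5.0) × 0.5 = 6.1 × 0.5 = 3.05 DD.
Night half: max(0, 4.8 − 5.0) × 0.5 = 0.0 × 0.5 = 0.00 DD.
Per 24 h: 3.05 DD/day.
Duration = 383 / 3.05 = 125.574 ≈ 125.6 days.

125.6 days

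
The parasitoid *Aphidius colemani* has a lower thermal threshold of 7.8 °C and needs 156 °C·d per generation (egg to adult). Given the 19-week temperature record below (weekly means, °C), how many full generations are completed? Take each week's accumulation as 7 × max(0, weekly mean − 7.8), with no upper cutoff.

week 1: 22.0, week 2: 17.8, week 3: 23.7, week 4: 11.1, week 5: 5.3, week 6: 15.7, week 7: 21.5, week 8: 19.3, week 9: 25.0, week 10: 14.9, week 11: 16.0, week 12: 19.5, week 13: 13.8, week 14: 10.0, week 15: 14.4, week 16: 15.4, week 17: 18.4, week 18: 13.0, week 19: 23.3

Weekly DD (7 × max(0, T̄ − 7.8)): 99.4, 70.0, 111.3, 23.1, 0.0, 55.3, 95.9, 80.5, 120.4, 49.7, 57.4, 81.9, 42.0, 15.4, 46.2, 53.2, 74.2, 36.4, 108.5.
Season total = 1220.8 DD.
Complete generations = ⌊1220.8 / 156⌋ = 7.

7 generations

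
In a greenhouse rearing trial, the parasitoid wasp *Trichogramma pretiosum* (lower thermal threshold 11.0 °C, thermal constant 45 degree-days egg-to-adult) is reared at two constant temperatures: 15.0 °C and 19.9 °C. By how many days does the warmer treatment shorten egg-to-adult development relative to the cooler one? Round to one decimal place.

6.2 days

At 15.0 °C: 45 / (15.0 − 11.0) = 45 / 4.0 = 11.250 d.
At 19.9 °C: 45 / (19.9 − 11.0) = 45 / 8.9 = 5.056 d.
Difference = |11.250 − 5.056| = 6.194 ≈ 6.2 days.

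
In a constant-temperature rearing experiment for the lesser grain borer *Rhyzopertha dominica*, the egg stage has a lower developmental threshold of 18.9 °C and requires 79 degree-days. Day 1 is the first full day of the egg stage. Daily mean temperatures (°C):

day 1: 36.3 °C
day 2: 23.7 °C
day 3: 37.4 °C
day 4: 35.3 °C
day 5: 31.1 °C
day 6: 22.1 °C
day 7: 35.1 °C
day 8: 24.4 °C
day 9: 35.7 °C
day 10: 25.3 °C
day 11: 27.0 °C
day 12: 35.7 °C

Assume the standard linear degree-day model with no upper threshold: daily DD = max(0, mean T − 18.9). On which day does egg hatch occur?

day 7

Daily DD above 18.9 °C: 17.4, 4.8, 18.5, 16.4, 12.2, 3.2, 16.2, 5.5, 16.8, 6.4, 8.1, 16.8.
Cumulative: 17.4, 22.2, 40.7, 57.1, 69.3, 72.5, 88.7, 94.2, 111.0, 117.4, 125.5, 142.3.
The total first reaches 79 DD on day 7.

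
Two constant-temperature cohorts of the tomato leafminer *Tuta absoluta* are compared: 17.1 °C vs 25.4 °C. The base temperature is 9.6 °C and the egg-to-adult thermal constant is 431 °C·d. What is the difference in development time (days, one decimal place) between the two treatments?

30.2 days

At 17.1 °C: 431 / (17.1 − 9.6) = 431 / 7.5 = 57.467 d.
At 25.4 °C: 431 / (25.4 − 9.6) = 431 / 15.8 = 27.278 d.
Difference = |57.467 − 27.278| = 30.188 ≈ 30.2 days.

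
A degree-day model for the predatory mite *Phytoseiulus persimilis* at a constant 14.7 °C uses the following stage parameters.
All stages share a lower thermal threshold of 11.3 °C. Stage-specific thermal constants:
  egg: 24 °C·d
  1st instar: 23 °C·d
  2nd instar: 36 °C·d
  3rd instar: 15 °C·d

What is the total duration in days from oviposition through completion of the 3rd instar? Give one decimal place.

Daily accumulation at 14.7 °C = 14.7 − 11.3 = 3.4 DD/day.
Total K = 24 + 23 + 36 + 15 = 98 DD.
Total duration = 98 / 3.4 = 28.824 ≈ 28.8 days.

28.8 days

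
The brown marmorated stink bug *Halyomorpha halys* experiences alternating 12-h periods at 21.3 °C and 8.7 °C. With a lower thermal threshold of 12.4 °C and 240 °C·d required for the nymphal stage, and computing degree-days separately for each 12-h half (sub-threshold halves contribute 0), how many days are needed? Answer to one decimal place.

53.9 days

Day half: max(0, 21.3 − 12.4) × 0.5 = 8.9 × 0.5 = 4.45 DD.
Night half: max(0, 8.7 − 12.4) × 0.5 = 0.0 × 0.5 = 0.00 DD.
Per 24 h: 4.45 DD/day.
Duration = 240 / 4.45 = 53.933 ≈ 53.9 days.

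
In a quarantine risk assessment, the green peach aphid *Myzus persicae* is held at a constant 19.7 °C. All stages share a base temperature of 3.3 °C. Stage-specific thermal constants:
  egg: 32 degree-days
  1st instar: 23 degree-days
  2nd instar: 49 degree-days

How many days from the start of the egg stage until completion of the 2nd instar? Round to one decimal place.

Daily accumulation at 19.7 °C = 19.7 − 3.3 = 16.4 DD/day.
Total K = 32 + 23 + 49 = 104 DD.
Total duration = 104 / 16.4 = 6.341 ≈ 6.3 days.

6.3 days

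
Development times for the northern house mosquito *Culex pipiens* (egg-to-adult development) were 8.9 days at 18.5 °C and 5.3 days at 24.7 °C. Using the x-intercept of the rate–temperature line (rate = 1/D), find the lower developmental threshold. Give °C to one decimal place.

9.4 °C

Under the model K = D·(T − T_b), so D₁·(T₁ − T_b) = D₂·(T₂ − T_b).
8.9·(18.5 − T_b) = 5.3·(24.7 − T_b)
T_b = (8.9·18.5 − 5.3·24.7) / (8.9 − 5.3) = 33.74 / 3.6 = 9.372 °C ≈ 9.4 °C.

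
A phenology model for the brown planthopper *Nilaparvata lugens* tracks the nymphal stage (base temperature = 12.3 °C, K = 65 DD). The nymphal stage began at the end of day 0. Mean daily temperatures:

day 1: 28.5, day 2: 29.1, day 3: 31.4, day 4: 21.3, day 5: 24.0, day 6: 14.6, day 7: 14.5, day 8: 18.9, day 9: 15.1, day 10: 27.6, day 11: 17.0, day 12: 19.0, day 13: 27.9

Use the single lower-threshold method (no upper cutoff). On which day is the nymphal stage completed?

day 5

Daily DD above 12.3 °C: 16.2, 16.8, 19.1, 9.0, 11.7, 2.3, 2.2, 6.6, 2.8, 15.3, 4.7, 6.7, 15.6.
Cumulative: 16.2, 33.0, 52.1, 61.1, 72.8, 75.1, 77.3, 83.9, 86.7, 102.0, 106.7, 113.4, 129.0.
The total first reaches 65 DD on day 5.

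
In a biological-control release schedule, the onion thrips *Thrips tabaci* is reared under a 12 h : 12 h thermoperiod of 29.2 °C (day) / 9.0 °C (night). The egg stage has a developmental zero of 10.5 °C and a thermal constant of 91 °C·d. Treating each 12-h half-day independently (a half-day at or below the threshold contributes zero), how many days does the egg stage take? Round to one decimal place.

Day half: max(0, 29.2 − 10.5) × 0.5 = 18.7 × 0.5 = 9.35 DD.
Night half: max(0, 9.0 − 10.5) × 0.5 = 0.0 × 0.5 = 0.00 DD.
Per 24 h: 9.35 DD/day.
Duration = 91 / 9.35 = 9.733 ≈ 9.7 days.

9.7 days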